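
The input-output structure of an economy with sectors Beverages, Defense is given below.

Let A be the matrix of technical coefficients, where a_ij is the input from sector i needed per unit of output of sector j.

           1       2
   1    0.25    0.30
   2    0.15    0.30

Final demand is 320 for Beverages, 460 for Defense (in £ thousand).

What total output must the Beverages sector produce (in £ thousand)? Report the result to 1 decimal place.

I − A =
  [   0.75    -0.30]
  [  -0.15     0.70]
det(I−A) = (0.75)(0.70) − (-0.30)(-0.15) = 0.4800
adj(I−A) = [[0.70, 0.30], [0.15, 0.75]]
(I − A)⁻¹ = adj(I−A) / det(I−A) ≈
  [   1.4583     0.6250]
  [   0.3125     1.5625]
x = (I − A)⁻¹ d = adj(I−A)·d / det(I−A), with det(I−A) = 0.4800:
  x_1 = (0.70·320 + 0.30·460) / 0.4800 = 362.00 / 0.4800 ≈ 754.2
  x_2 = (0.15·320 + 0.75·460) / 0.4800 = 393.00 / 0.4800 ≈ 818.8

x_1 = 754.2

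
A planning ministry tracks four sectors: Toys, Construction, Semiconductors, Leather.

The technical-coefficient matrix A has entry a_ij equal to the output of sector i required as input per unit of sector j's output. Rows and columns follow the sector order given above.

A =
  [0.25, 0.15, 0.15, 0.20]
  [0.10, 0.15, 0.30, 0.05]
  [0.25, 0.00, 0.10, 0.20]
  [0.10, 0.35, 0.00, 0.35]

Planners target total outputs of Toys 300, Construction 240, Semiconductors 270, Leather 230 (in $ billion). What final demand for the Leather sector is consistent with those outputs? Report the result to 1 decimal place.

I − A =
  [   0.75    -0.15    -0.15    -0.20]
  [  -0.10     0.85    -0.30    -0.05]
  [  -0.25     0.00     0.90    -0.20]
  [  -0.10    -0.35     0.00     0.65]
d = (I − A) x:
  d_T = (+0.75)·300 + (-0.15)·240 + (-0.15)·270 + (-0.20)·230 = 102.5
  d_C = (-0.10)·300 + (+0.85)·240 + (-0.30)·270 + (-0.05)·230 = 81.5
  d_S = (-0.25)·300 + (+0.00)·240 + (+0.90)·270 + (-0.20)·230 = 122.0
  d_L = (-0.10)·300 + (-0.35)·240 + (+0.00)·270 + (+0.65)·230 = 35.5

d_L = 35.5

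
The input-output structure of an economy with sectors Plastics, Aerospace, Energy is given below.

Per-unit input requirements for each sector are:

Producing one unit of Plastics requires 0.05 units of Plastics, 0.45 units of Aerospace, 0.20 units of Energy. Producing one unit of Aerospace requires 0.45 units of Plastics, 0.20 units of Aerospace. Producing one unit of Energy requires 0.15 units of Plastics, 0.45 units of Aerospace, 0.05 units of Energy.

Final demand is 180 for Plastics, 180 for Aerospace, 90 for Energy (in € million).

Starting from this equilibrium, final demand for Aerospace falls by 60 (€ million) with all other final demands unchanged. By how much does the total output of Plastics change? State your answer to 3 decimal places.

I − A =
  [   0.95    -0.45    -0.15]
  [  -0.45     0.80    -0.45]
  [  -0.20     0.00     0.95]
Cofactors of I−A, C_ij = (−1)^(i+j)·(minor ij) (rows/columns in the sector order above):
  C_11 = (0.80)(0.95) − (-0.45)(0.00) = 0.7600
  C_12 = −[(-0.45)(0.95) − (-0.45)(-0.20)] = 0.5175
  C_13 = (-0.45)(0.00) − (0.80)(-0.20) = 0.1600
  C_21 = −[(-0.45)(0.95) − (-0.15)(0.00)] = 0.4275
  C_22 = (0.95)(0.95) − (-0.15)(-0.20) = 0.8725
  C_23 = −[(0.95)(0.00) − (-0.45)(-0.20)] = 0.0900
  C_31 = (-0.45)(-0.45) − (-0.15)(0.80) = 0.3225
  C_32 = −[(0.95)(-0.45) − (-0.15)(-0.45)] = 0.4950
  C_33 = (0.95)(0.80) − (-0.45)(-0.45) = 0.5575
det(I−A) = Σ_j (I−A)_1j·C_1j = (0.95)(0.7600) + (-0.45)(0.5175) + (-0.15)(0.1600) = 0.465125
adj(I−A) = Cᵀ =
  [ 0.7600   0.4275   0.3225]
  [ 0.5175   0.8725   0.4950]
  [ 0.1600   0.0900   0.5575]
(I − A)⁻¹ = adj(I−A) / det(I−A) ≈
  [   1.6340     0.9191     0.6934]
  [   1.1126     1.8758     1.0642]
  [   0.3440     0.1935     1.1986]
Δx = (I − A)⁻¹ Δd with Δd having -60 in the Aerospace component and 0 elsewhere.
So Δx_P = L_PA · (-60), where L_PA = adj(I−A)_PA / det(I−A) = 0.4275 / 0.465125.
Δx_P = 0.4275 × (-60) / 0.465125 = -25.65 / 0.465125 ≈ -55.146.

Δx_P = -55.146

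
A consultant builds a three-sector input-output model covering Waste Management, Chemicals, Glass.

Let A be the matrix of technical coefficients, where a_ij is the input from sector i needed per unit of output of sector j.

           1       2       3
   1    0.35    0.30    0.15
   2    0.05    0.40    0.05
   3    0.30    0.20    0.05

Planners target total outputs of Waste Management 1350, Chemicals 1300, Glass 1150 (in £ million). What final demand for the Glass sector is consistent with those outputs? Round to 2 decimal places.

I − A =
  [   0.65    -0.30    -0.15]
  [  -0.05     0.60    -0.05]
  [  -0.30    -0.20     0.95]
d = (I − A) x:
  d_1 = (+0.65)·1350 + (-0.30)·1300 + (-0.15)·1150 = 315.00
  d_2 = (-0.05)·1350 + (+0.60)·1300 + (-0.05)·1150 = 655.00
  d_3 = (-0.30)·1350 + (-0.20)·1300 + (+0.95)·1150 = 427.50

d_3 = 427.50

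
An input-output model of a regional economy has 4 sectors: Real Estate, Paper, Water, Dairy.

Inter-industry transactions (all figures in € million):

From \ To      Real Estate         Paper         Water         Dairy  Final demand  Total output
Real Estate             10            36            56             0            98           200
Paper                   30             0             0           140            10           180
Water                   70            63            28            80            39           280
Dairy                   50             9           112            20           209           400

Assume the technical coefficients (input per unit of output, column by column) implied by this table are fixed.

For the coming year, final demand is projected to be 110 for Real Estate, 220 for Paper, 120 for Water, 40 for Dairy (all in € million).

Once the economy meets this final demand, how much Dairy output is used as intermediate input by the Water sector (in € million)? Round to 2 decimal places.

z_43 = 189.13

Technical coefficients a_ij = z_ij / X_j:
  a_11 = 10/200 = 0.05, a_21 = 30/200 = 0.15, a_31 = 70/200 = 0.35, a_41 = 50/200 = 0.25
  a_12 = 36/180 = 0.20, a_22 = 0/180 = 0.00, a_32 = 63/180 = 0.35, a_42 = 9/180 = 0.05
  a_13 = 56/280 = 0.20, a_23 = 0/280 = 0.00, a_33 = 28/280 = 0.10, a_43 = 112/280 = 0.40
  a_14 = 0/400 = 0.00, a_24 = 140/400 = 0.35, a_34 = 80/400 = 0.20, a_44 = 20/400 = 0.05
I − A =
  [   0.95    -0.20    -0.20     0.00]
  [  -0.15     1.00     0.00    -0.35]
  [  -0.35    -0.35     0.90    -0.20]
  [  -0.25    -0.05    -0.40     0.95]
Compute the cofactors C_ij = (−1)^(i+j)·(3×3 minor ij) of I−A; the adjugate is their transpose:
adj(I−A) = Cᵀ =
  [ 0.710250   0.223500   0.214500   0.127500]
  [ 0.244000   0.659750   0.179000   0.280750]
  [ 0.458375   0.401875   0.839875   0.324875]
  [ 0.392750   0.262750   0.419500   0.747500]
det(I−A) = Σ_j (I−A)_1j·C_1j = (0.95)(0.710250) + (-0.20)(0.244000) + (-0.20)(0.458375) + (0.00)(0.392750) = 0.5342625
(I − A)⁻¹ = adj(I−A) / det(I−A) ≈
  [   1.3294     0.4183     0.4015     0.2386]
  [   0.4567     1.2349     0.3350     0.5255]
  [   0.8580     0.7522     1.5720     0.6081]
  [   0.7351     0.4918     0.7852     1.3991]
First solve x = (I − A)⁻¹ d = adj(I−A)·d / det(I−A); in particular x_3 = (0.458375·110 + 0.401875·220 + 0.839875·120 + 0.324875·40) / 0.5342625 = 252.61375 / 0.5342625 ≈ 472.8270.
Intermediate flow from 4 to 3: z_43 = a_43 · x_3 = 0.40 × 252.61375 / 0.5342625 = 101.0455 / 0.5342625 ≈ 189.13.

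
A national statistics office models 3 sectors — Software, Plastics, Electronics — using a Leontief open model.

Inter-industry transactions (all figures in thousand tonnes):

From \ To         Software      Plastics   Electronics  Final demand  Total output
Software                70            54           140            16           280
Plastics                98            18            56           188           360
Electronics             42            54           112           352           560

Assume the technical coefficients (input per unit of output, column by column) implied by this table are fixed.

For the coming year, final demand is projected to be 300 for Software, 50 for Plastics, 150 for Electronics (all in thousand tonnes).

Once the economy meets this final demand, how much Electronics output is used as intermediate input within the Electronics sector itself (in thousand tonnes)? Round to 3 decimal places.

Technical coefficients a_ij = z_ij / X_j:
  a_SS = 70/280 = 0.25, a_PS = 98/280 = 0.35, a_ES = 42/280 = 0.15
  a_SP = 54/360 = 0.15, a_PP = 18/360 = 0.05, a_EP = 54/360 = 0.15
  a_SE = 140/560 = 0.25, a_PE = 56/560 = 0.10, a_EE = 112/560 = 0.20
I − A =
  [   0.75    -0.15    -0.25]
  [  -0.35     0.95    -0.10]
  [  -0.15    -0.15     0.80]
Cofactors of I−A, C_ij = (−1)^(i+j)·(minor ij) (rows/columns in the sector order above):
  C_11 = (0.95)(0.80) − (-0.10)(-0.15) = 0.7450
  C_12 = −[(-0.35)(0.80) − (-0.10)(-0.15)] = 0.2950
  C_13 = (-0.35)(-0.15) − (0.95)(-0.15) = 0.1950
  C_21 = −[(-0.15)(0.80) − (-0.25)(-0.15)] = 0.1575
  C_22 = (0.75)(0.80) − (-0.25)(-0.15) = 0.5625
  C_23 = −[(0.75)(-0.15) − (-0.15)(-0.15)] = 0.1350
  C_31 = (-0.15)(-0.10) − (-0.25)(0.95) = 0.2525
  C_32 = −[(0.75)(-0.10) − (-0.25)(-0.35)] = 0.1625
  C_33 = (0.75)(0.95) − (-0.15)(-0.35) = 0.6600
det(I−A) = Σ_j (I−A)_1j·C_1j = (0.75)(0.7450) + (-0.15)(0.2950) + (-0.25)(0.1950) = 0.46575
adj(I−A) = Cᵀ =
  [ 0.7450   0.1575   0.2525]
  [ 0.2950   0.5625   0.1625]
  [ 0.1950   0.1350   0.6600]
(I − A)⁻¹ = adj(I−A) / det(I−A) ≈
  [   1.5996     0.3382     0.5421]
  [   0.6334     1.2077     0.3489]
  [   0.4187     0.2899     1.4171]
First solve x = (I − A)⁻¹ d = adj(I−A)·d / det(I−A); in particular x_E = (0.1950·300 + 0.1350·50 + 0.6600·150) / 0.46575 = 164.25 / 0.46575 ≈ 352.65700.
Intermediate flow from E to E: z_EE = a_EE · x_E = 0.20 × 164.25 / 0.46575 = 32.85 / 0.46575 ≈ 70.531.

z_EE = 70.531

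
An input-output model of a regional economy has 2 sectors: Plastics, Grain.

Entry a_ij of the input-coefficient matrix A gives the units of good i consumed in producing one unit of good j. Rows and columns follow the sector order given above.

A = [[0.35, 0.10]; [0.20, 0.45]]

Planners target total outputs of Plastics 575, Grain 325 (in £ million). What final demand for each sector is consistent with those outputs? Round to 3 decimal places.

I − A =
  [   0.65    -0.10]
  [  -0.20     0.55]
d = (I − A) x:
  d_P = (+0.65)·575 + (-0.10)·325 = 341.250
  d_G = (-0.20)·575 + (+0.55)·325 = 63.750

d_P = 341.250, d_G = 63.750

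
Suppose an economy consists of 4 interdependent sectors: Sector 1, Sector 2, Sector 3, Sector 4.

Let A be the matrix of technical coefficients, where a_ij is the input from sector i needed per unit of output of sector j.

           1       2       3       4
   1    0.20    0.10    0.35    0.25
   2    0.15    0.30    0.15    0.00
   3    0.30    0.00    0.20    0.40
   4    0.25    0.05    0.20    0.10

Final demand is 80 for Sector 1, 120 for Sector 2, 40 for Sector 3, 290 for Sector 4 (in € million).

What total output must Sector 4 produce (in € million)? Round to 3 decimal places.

I − A =
  [   0.80    -0.10    -0.35    -0.25]
  [  -0.15     0.70    -0.15     0.00]
  [  -0.30     0.00     0.80    -0.40]
  [  -0.25    -0.05    -0.20     0.90]
Compute the cofactors C_ij = (−1)^(i+j)·(3×3 minor ij) of I−A; the adjugate is their transpose:
adj(I−A) = Cᵀ =
  [ 0.445000   0.081000   0.270875   0.244000]
  [ 0.151500   0.317500   0.153375   0.110250]
  [ 0.262000   0.056750   0.444875   0.270500]
  [ 0.190250   0.052750   0.182625   0.358000]
det(I−A) = Σ_j (I−A)_1j·C_1j = (0.80)(0.445000) + (-0.10)(0.151500) + (-0.35)(0.262000) + (-0.25)(0.190250) = 0.2015875
(I − A)⁻¹ = adj(I−A) / det(I−A) ≈
  [   2.2075     0.4018     1.3437     1.2104]
  [   0.7515     1.5750     0.7608     0.5469]
  [   1.2997     0.2815     2.2069     1.3418]
  [   0.9438     0.2617     0.9059     1.7759]
x = (I − A)⁻¹ d = adj(I−A)·d / det(I−A), with det(I−A) = 0.2015875:
  x_1 = (0.445000·80 + 0.081000·120 + 0.270875·40 + 0.244000·290) / 0.2015875 = 126.915 / 0.2015875 ≈ 629.578
  x_2 = (0.151500·80 + 0.317500·120 + 0.153375·40 + 0.110250·290) / 0.2015875 = 88.3275 / 0.2015875 ≈ 438.160
  x_3 = (0.262000·80 + 0.056750·120 + 0.444875·40 + 0.270500·290) / 0.2015875 = 124.01 / 0.2015875 ≈ 615.167
  x_4 = (0.190250·80 + 0.052750·120 + 0.182625·40 + 0.358000·290) / 0.2015875 = 132.675 / 0.2015875 ≈ 658.151

x_4 = 658.151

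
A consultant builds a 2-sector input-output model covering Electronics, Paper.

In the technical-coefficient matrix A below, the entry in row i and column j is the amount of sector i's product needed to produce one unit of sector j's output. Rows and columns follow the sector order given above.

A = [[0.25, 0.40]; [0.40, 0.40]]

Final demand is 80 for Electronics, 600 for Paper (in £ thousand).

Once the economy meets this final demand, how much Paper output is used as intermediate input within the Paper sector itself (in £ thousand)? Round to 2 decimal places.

z_22 = 664.83

I − A =
  [   0.75    -0.40]
  [  -0.40     0.60]
det(I−A) = (0.75)(0.60) − (-0.40)(-0.40) = 0.2900
adj(I−A) = [[0.60, 0.40], [0.40, 0.75]]
(I − A)⁻¹ = adj(I−A) / det(I−A) ≈
  [   2.0690     1.3793]
  [   1.3793     2.5862]
First solve x = (I − A)⁻¹ d = adj(I−A)·d / det(I−A); in particular x_2 = (0.40·80 + 0.75·600) / 0.2900 = 482.00 / 0.2900 ≈ 1662.0690.
Intermediate flow from 2 to 2: z_22 = a_22 · x_2 = 0.40 × 482.00 / 0.2900 = 192.80 / 0.2900 ≈ 664.83.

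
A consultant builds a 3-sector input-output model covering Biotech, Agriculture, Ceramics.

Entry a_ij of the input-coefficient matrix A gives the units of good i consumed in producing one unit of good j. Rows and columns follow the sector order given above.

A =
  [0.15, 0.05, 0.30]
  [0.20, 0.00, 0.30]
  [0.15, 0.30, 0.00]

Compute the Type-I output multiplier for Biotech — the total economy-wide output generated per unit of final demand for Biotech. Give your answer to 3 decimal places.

m_1 = 1.955

I − A =
  [   0.85    -0.05    -0.30]
  [  -0.20     1.00    -0.30]
  [  -0.15    -0.30     1.00]
Cofactors of I−A, C_ij = (−1)^(i+j)·(minor ij) (rows/columns in the sector order above):
  C_11 = (1.00)(1.00) − (-0.30)(-0.30) = 0.9100
  C_12 = −[(-0.20)(1.00) − (-0.30)(-0.15)] = 0.2450
  C_13 = (-0.20)(-0.30) − (1.00)(-0.15) = 0.2100
  C_21 = −[(-0.05)(1.00) − (-0.30)(-0.30)] = 0.1400
  C_22 = (0.85)(1.00) − (-0.30)(-0.15) = 0.8050
  C_23 = −[(0.85)(-0.30) − (-0.05)(-0.15)] = 0.2625
  C_31 = (-0.05)(-0.30) − (-0.30)(1.00) = 0.3150
  C_32 = −[(0.85)(-0.30) − (-0.30)(-0.20)] = 0.3150
  C_33 = (0.85)(1.00) − (-0.05)(-0.20) = 0.8400
det(I−A) = Σ_j (I−A)_1j·C_1j = (0.85)(0.9100) + (-0.05)(0.2450) + (-0.30)(0.2100) = 0.69825
adj(I−A) = Cᵀ =
  [ 0.9100   0.1400   0.3150]
  [ 0.2450   0.8050   0.3150]
  [ 0.2100   0.2625   0.8400]
(I − A)⁻¹ = adj(I−A) / det(I−A) ≈
  [   1.3033     0.2005     0.4511]
  [   0.3509     1.1529     0.4511]
  [   0.3008     0.3759     1.2030]
The output multiplier for sector j is the column-j sum of the Leontief inverse (I − A)⁻¹ = adj(I−A) / det(I−A).
Column 1 of adj(I−A): (0.9100, 0.2450, 0.2100); det(I−A) = 0.69825.
m_1 = (0.9100 + 0.2450 + 0.2100) / 0.69825 = 1.365 / 0.69825 ≈ 1.955.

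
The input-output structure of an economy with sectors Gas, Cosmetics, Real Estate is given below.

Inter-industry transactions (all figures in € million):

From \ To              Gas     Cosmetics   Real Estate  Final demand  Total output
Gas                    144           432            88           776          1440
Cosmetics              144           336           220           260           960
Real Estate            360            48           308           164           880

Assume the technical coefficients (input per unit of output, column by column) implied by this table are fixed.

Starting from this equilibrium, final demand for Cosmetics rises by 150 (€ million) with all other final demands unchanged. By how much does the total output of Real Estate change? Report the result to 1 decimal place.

Technical coefficients a_ij = z_ij / X_j:
  a_11 = 144/1440 = 0.10, a_21 = 144/1440 = 0.10, a_31 = 360/1440 = 0.25
  a_12 = 432/960 = 0.45, a_22 = 336/960 = 0.35, a_32 = 48/960 = 0.05
  a_13 = 88/880 = 0.10, a_23 = 220/880 = 0.25, a_33 = 308/880 = 0.35
I − A =
  [   0.90    -0.45    -0.10]
  [  -0.10     0.65    -0.25]
  [  -0.25    -0.05     0.65]
Cofactors of I−A, C_ij = (−1)^(i+j)·(minor ij) (rows/columns in the sector order above):
  C_11 = (0.65)(0.65) − (-0.25)(-0.05) = 0.4100
  C_12 = −[(-0.10)(0.65) − (-0.25)(-0.25)] = 0.1275
  C_13 = (-0.10)(-0.05) − (0.65)(-0.25) = 0.1675
  C_21 = −[(-0.45)(0.65) − (-0.10)(-0.05)] = 0.2975
  C_22 = (0.90)(0.65) − (-0.10)(-0.25) = 0.5600
  C_23 = −[(0.90)(-0.05) − (-0.45)(-0.25)] = 0.1575
  C_31 = (-0.45)(-0.25) − (-0.10)(0.65) = 0.1775
  C_32 = −[(0.90)(-0.25) − (-0.10)(-0.10)] = 0.2350
  C_33 = (0.90)(0.65) − (-0.45)(-0.10) = 0.5400
det(I−A) = Σ_j (I−A)_1j·C_1j = (0.90)(0.4100) + (-0.45)(0.1275) + (-0.10)(0.1675) = 0.294875
adj(I−A) = Cᵀ =
  [ 0.4100   0.2975   0.1775]
  [ 0.1275   0.5600   0.2350]
  [ 0.1675   0.1575   0.5400]
(I − A)⁻¹ = adj(I−A) / det(I−A) ≈
  [   1.3904     1.0089     0.6019]
  [   0.4324     1.8991     0.7969]
  [   0.5680     0.5341     1.8313]
Δx = (I − A)⁻¹ Δd with Δd having +150 in the Cosmetics component and 0 elsewhere.
So Δx_3 = L_32 · (+150), where L_32 = adj(I−A)_32 / det(I−A) = 0.1575 / 0.294875.
Δx_3 = 0.1575 × (+150) / 0.294875 = 23.625 / 0.294875 ≈ 80.1.

Δx_3 = 80.1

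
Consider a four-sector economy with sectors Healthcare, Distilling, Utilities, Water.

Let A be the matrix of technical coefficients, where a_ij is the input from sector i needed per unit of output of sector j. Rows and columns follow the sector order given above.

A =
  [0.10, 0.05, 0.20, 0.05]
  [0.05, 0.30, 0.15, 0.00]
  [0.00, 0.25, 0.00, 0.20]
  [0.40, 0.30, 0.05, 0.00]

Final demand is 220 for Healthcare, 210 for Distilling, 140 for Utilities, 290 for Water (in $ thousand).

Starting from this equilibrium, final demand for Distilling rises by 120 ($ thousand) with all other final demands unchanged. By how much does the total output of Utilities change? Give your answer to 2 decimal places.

I − A =
  [   0.90    -0.05    -0.20    -0.05]
  [  -0.05     0.70    -0.15     0.00]
  [   0.00    -0.25     1.00    -0.20]
  [  -0.40    -0.30    -0.05     1.00]
Compute the cofactors C_ij = (−1)^(i+j)·(3×3 minor ij) of I−A; the adjugate is their transpose:
adj(I−A) = Cᵀ =
  [ 0.646500   0.127125   0.151500   0.062625]
  [ 0.061500   0.855000   0.142125   0.031500]
  [ 0.071500   0.278000   0.612750   0.126125]
  [ 0.280625   0.321250   0.133875   0.591250]
det(I−A) = Σ_j (I−A)_1j·C_1j = (0.90)(0.646500) + (-0.05)(0.061500) + (-0.20)(0.071500) + (-0.05)(0.280625) = 0.55044375
(I − A)⁻¹ = adj(I−A) / det(I−A) ≈
  [   1.1745     0.2310     0.2752     0.1138]
  [   0.1117     1.5533     0.2582     0.0572]
  [   0.1299     0.5050     1.1132     0.2291]
  [   0.5098     0.5836     0.2432     1.0741]
Δx = (I − A)⁻¹ Δd with Δd having +120 in the Distilling component and 0 elsewhere.
So Δx_3 = L_32 · (+120), where L_32 = adj(I−A)_32 / det(I−A) = 0.278000 / 0.55044375.
Δx_3 = 0.278000 × (+120) / 0.55044375 = 33.36 / 0.55044375 ≈ 60.61.

Δx_3 = 60.61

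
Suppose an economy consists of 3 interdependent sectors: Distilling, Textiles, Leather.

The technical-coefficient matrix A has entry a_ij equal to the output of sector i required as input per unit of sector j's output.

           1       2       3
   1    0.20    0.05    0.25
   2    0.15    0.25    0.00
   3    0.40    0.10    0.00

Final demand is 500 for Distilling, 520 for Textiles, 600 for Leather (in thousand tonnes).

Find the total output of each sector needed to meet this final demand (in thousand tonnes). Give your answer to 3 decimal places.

I − A =
  [   0.80    -0.05    -0.25]
  [  -0.15     0.75     0.00]
  [  -0.40    -0.10     1.00]
Cofactors of I−A, C_ij = (−1)^(i+j)·(minor ij) (rows/columns in the sector order above):
  C_11 = (0.75)(1.00) − (0.00)(-0.10) = 0.7500
  C_12 = −[(-0.15)(1.00) − (0.00)(-0.40)] = 0.1500
  C_13 = (-0.15)(-0.10) − (0.75)(-0.40) = 0.3150
  C_21 = −[(-0.05)(1.00) − (-0.25)(-0.10)] = 0.0750
  C_22 = (0.80)(1.00) − (-0.25)(-0.40) = 0.7000
  C_23 = −[(0.80)(-0.10) − (-0.05)(-0.40)] = 0.1000
  C_31 = (-0.05)(0.00) − (-0.25)(0.75) = 0.1875
  C_32 = −[(0.80)(0.00) − (-0.25)(-0.15)] = 0.0375
  C_33 = (0.80)(0.75) − (-0.05)(-0.15) = 0.5925
det(I−A) = Σ_j (I−A)_1j·C_1j = (0.80)(0.7500) + (-0.05)(0.1500) + (-0.25)(0.3150) = 0.51375
adj(I−A) = Cᵀ =
  [ 0.7500   0.0750   0.1875]
  [ 0.1500   0.7000   0.0375]
  [ 0.3150   0.1000   0.5925]
(I − A)⁻¹ = adj(I−A) / det(I−A) ≈
  [   1.4599     0.1460     0.3650]
  [   0.2920     1.3625     0.0730]
  [   0.6131     0.1946     1.1533]
x = (I − A)⁻¹ d = adj(I−A)·d / det(I−A), with det(I−A) = 0.51375:
  x_1 = (0.7500·500 + 0.0750·520 + 0.1875·600) / 0.51375 = 526.50 / 0.51375 ≈ 1024.818
  x_2 = (0.1500·500 + 0.7000·520 + 0.0375·600) / 0.51375 = 461.50 / 0.51375 ≈ 898.297
  x_3 = (0.3150·500 + 0.1000·520 + 0.5925·600) / 0.51375 = 565.00 / 0.51375 ≈ 1099.757

x_1 = 1024.818, x_2 = 898.297, x_3 = 1099.757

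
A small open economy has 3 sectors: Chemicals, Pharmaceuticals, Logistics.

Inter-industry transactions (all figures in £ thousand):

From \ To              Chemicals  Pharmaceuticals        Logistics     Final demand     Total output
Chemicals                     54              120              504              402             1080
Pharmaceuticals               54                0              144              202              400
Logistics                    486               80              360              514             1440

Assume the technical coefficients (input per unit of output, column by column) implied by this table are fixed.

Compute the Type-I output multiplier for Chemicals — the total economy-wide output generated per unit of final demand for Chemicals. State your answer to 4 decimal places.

Technical coefficients a_ij = z_ij / X_j:
  a_CC = 54/1080 = 0.05, a_PC = 54/1080 = 0.05, a_LC = 486/1080 = 0.45
  a_CP = 120/400 = 0.30, a_PP = 0/400 = 0.00, a_LP = 80/400 = 0.20
  a_CL = 504/1440 = 0.35, a_PL = 144/1440 = 0.10, a_LL = 360/1440 = 0.25
I − A =
  [   0.95    -0.30    -0.35]
  [  -0.05     1.00    -0.10]
  [  -0.45    -0.20     0.75]
Cofactors of I−A, C_ij = (−1)^(i+j)·(minor ij) (rows/columns in the sector order above):
  C_11 = (1.00)(0.75) − (-0.10)(-0.20) = 0.7300
  C_12 = −[(-0.05)(0.75) − (-0.10)(-0.45)] = 0.0825
  C_13 = (-0.05)(-0.20) − (1.00)(-0.45) = 0.4600
  C_21 = −[(-0.30)(0.75) − (-0.35)(-0.20)] = 0.2950
  C_22 = (0.95)(0.75) − (-0.35)(-0.45) = 0.5550
  C_23 = −[(0.95)(-0.20) − (-0.30)(-0.45)] = 0.3250
  C_31 = (-0.30)(-0.10) − (-0.35)(1.00) = 0.3800
  C_32 = −[(0.95)(-0.10) − (-0.35)(-0.05)] = 0.1125
  C_33 = (0.95)(1.00) − (-0.30)(-0.05) = 0.9350
det(I−A) = Σ_j (I−A)_1j·C_1j = (0.95)(0.7300) + (-0.30)(0.0825) + (-0.35)(0.4600) = 0.50775
adj(I−A) = Cᵀ =
  [ 0.7300   0.2950   0.3800]
  [ 0.0825   0.5550   0.1125]
  [ 0.4600   0.3250   0.9350]
(I − A)⁻¹ = adj(I−A) / det(I−A) ≈
  [   1.43772     0.58099     0.74840]
  [   0.16248     1.09306     0.22157]
  [   0.90596     0.64008     1.84146]
The output multiplier for sector j is the column-j sum of the Leontief inverse (I − A)⁻¹ = adj(I−A) / det(I−A).
Column C of adj(I−A): (0.7300, 0.0825, 0.4600); det(I−A) = 0.50775.
m_C = (0.7300 + 0.0825 + 0.4600) / 0.50775 = 1.2725 / 0.50775 ≈ 2.5062.

m_C = 2.5062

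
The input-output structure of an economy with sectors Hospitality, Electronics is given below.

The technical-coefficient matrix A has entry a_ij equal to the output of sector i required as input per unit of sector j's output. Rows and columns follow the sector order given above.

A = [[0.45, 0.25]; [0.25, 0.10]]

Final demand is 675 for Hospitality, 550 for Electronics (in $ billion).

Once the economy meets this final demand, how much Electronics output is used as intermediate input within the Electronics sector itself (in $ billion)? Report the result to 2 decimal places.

z_EE = 108.96

I − A =
  [   0.55    -0.25]
  [  -0.25     0.90]
det(I−A) = (0.55)(0.90) − (-0.25)(-0.25) = 0.4325
adj(I−A) = [[0.90, 0.25], [0.25, 0.55]]
(I − A)⁻¹ = adj(I−A) / det(I−A) ≈
  [   2.0809     0.5780]
  [   0.5780     1.2717]
First solve x = (I − A)⁻¹ d = adj(I−A)·d / det(I−A); in particular x_E = (0.25·675 + 0.55·550) / 0.4325 = 471.25 / 0.4325 ≈ 1089.5954.
Intermediate flow from E to E: z_EE = a_EE · x_E = 0.10 × 471.25 / 0.4325 = 47.125 / 0.4325 ≈ 108.96.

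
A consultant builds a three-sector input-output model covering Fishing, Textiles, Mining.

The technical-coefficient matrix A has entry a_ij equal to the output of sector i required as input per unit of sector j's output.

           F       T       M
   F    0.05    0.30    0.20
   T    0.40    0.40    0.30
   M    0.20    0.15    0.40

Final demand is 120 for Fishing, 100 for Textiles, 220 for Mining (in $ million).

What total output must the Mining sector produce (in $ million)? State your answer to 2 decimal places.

I − A =
  [   0.95    -0.30    -0.20]
  [  -0.40     0.60    -0.30]
  [  -0.20    -0.15     0.60]
Cofactors of I−A, C_ij = (−1)^(i+j)·(minor ij) (rows/columns in the sector order above):
  C_11 = (0.60)(0.60) − (-0.30)(-0.15) = 0.3150
  C_12 = −[(-0.40)(0.60) − (-0.30)(-0.20)] = 0.3000
  C_13 = (-0.40)(-0.15) − (0.60)(-0.20) = 0.1800
  C_21 = −[(-0.30)(0.60) − (-0.20)(-0.15)] = 0.2100
  C_22 = (0.95)(0.60) − (-0.20)(-0.20) = 0.5300
  C_23 = −[(0.95)(-0.15) − (-0.30)(-0.20)] = 0.2025
  C_31 = (-0.30)(-0.30) − (-0.20)(0.60) = 0.2100
  C_32 = −[(0.95)(-0.30) − (-0.20)(-0.40)] = 0.3650
  C_33 = (0.95)(0.60) − (-0.30)(-0.40) = 0.4500
det(I−A) = Σ_j (I−A)_1j·C_1j = (0.95)(0.3150) + (-0.30)(0.3000) + (-0.20)(0.1800) = 0.17325
adj(I−A) = Cᵀ =
  [ 0.3150   0.2100   0.2100]
  [ 0.3000   0.5300   0.3650]
  [ 0.1800   0.2025   0.4500]
(I − A)⁻¹ = adj(I−A) / det(I−A) ≈
  [   1.8182     1.2121     1.2121]
  [   1.7316     3.0592     2.1068]
  [   1.0390     1.1688     2.5974]
x = (I − A)⁻¹ d = adj(I−A)·d / det(I−A), with det(I−A) = 0.17325:
  x_F = (0.3150·120 + 0.2100·100 + 0.2100·220) / 0.17325 = 105.00 / 0.17325 ≈ 606.06
  x_T = (0.3000·120 + 0.5300·100 + 0.3650·220) / 0.17325 = 169.30 / 0.17325 ≈ 977.20
  x_M = (0.1800·120 + 0.2025·100 + 0.4500·220) / 0.17325 = 140.85 / 0.17325 ≈ 812.99

x_M = 812.99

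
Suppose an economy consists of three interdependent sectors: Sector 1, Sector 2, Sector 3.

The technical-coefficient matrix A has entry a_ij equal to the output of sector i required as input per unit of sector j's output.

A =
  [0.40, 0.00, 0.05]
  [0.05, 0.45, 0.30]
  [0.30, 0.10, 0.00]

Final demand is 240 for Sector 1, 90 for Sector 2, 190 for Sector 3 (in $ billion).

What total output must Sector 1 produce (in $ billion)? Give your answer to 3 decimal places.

x_1 = 429.901

I − A =
  [   0.60     0.00    -0.05]
  [  -0.05     0.55    -0.30]
  [  -0.30    -0.10     1.00]
Cofactors of I−A, C_ij = (−1)^(i+j)·(minor ij) (rows/columns in the sector order above):
  C_11 = (0.55)(1.00) − (-0.30)(-0.10) = 0.5200
  C_12 = −[(-0.05)(1.00) − (-0.30)(-0.30)] = 0.1400
  C_13 = (-0.05)(-0.10) − (0.55)(-0.30) = 0.1700
  C_21 = −[(0.00)(1.00) − (-0.05)(-0.10)] = 0.0050
  C_22 = (0.60)(1.00) − (-0.05)(-0.30) = 0.5850
  C_23 = −[(0.60)(-0.10) − (0.00)(-0.30)] = 0.0600
  C_31 = (0.00)(-0.30) − (-0.05)(0.55) = 0.0275
  C_32 = −[(0.60)(-0.30) − (-0.05)(-0.05)] = 0.1825
  C_33 = (0.60)(0.55) − (0.00)(-0.05) = 0.3300
det(I−A) = Σ_j (I−A)_1j·C_1j = (0.60)(0.5200) + (0.00)(0.1400) + (-0.05)(0.1700) = 0.3035
adj(I−A) = Cᵀ =
  [ 0.5200   0.0050   0.0275]
  [ 0.1400   0.5850   0.1825]
  [ 0.1700   0.0600   0.3300]
(I − A)⁻¹ = adj(I−A) / det(I−A) ≈
  [   1.7133     0.0165     0.0906]
  [   0.4613     1.9275     0.6013]
  [   0.5601     0.1977     1.0873]
x = (I − A)⁻¹ d = adj(I−A)·d / det(I−A), with det(I−A) = 0.3035:
  x_1 = (0.5200·240 + 0.0050·90 + 0.0275·190) / 0.3035 = 130.475 / 0.3035 ≈ 429.901
  x_2 = (0.1400·240 + 0.5850·90 + 0.1825·190) / 0.3035 = 120.925 / 0.3035 ≈ 398.435
  x_3 = (0.1700·240 + 0.0600·90 + 0.3300·190) / 0.3035 = 108.90 / 0.3035 ≈ 358.814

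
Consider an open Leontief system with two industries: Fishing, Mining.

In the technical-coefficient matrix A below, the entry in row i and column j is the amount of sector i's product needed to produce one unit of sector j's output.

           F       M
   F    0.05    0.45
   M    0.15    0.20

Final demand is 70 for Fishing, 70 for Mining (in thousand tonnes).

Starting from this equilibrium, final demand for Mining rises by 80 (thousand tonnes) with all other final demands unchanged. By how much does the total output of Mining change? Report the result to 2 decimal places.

I − A =
  [   0.95    -0.45]
  [  -0.15     0.80]
det(I−A) = (0.95)(0.80) − (-0.45)(-0.15) = 0.6925
adj(I−A) = [[0.80, 0.45], [0.15, 0.95]]
(I − A)⁻¹ = adj(I−A) / det(I−A) ≈
  [   1.1552     0.6498]
  [   0.2166     1.3718]
Δx = (I − A)⁻¹ Δd with Δd having +80 in the Mining component and 0 elsewhere.
So Δx_M = L_MM · (+80), where L_MM = adj(I−A)_MM / det(I−A) = 0.95 / 0.6925.
Δx_M = 0.95 × (+80) / 0.6925 = 76.00 / 0.6925 ≈ 109.75.

Δx_M = 109.75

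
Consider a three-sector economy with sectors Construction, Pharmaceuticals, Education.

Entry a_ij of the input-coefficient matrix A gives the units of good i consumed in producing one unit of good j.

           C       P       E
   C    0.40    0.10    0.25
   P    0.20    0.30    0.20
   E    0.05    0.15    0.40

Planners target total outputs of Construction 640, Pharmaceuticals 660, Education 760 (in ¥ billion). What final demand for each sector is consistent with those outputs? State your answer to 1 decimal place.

d_C = 128.0, d_P = 182.0, d_E = 325.0

I − A =
  [   0.60    -0.10    -0.25]
  [  -0.20     0.70    -0.20]
  [  -0.05    -0.15     0.60]
d = (I − A) x:
  d_C = (+0.60)·640 + (-0.10)·660 + (-0.25)·760 = 128.0
  d_P = (-0.20)·640 + (+0.70)·660 + (-0.20)·760 = 182.0
  d_E = (-0.05)·640 + (-0.15)·660 + (+0.60)·760 = 325.0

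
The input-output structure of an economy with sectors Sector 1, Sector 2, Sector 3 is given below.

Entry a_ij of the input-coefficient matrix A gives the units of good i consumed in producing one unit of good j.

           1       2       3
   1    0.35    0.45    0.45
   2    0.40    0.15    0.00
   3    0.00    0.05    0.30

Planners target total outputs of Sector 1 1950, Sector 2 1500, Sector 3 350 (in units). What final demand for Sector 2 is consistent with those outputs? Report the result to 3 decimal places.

d_2 = 495.000

I − A =
  [   0.65    -0.45    -0.45]
  [  -0.40     0.85     0.00]
  [   0.00    -0.05     0.70]
d = (I − A) x:
  d_1 = (+0.65)·1950 + (-0.45)·1500 + (-0.45)·350 = 435.000
  d_2 = (-0.40)·1950 + (+0.85)·1500 + (+0.00)·350 = 495.000
  d_3 = (+0.00)·1950 + (-0.05)·1500 + (+0.70)·350 = 170.000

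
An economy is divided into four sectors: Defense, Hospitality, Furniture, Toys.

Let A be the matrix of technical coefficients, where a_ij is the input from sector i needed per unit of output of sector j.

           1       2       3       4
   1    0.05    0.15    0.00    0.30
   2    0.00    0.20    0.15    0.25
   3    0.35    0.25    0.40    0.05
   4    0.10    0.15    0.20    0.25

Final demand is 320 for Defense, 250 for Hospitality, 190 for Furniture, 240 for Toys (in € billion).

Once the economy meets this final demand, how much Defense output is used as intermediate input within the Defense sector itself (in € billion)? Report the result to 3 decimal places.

z_11 = 37.309

I − A =
  [   0.95    -0.15     0.00    -0.30]
  [   0.00     0.80    -0.15    -0.25]
  [  -0.35    -0.25     0.60    -0.05]
  [  -0.10    -0.15    -0.20     0.75]
Compute the cofactors C_ij = (−1)^(i+j)·(3×3 minor ij) of I−A; the adjugate is their transpose:
adj(I−A) = Cᵀ =
  [ 0.287750   0.108000   0.079125   0.156375]
  [ 0.072625   0.379000   0.149875   0.165375]
  [ 0.207125   0.233625   0.506625   0.194500]
  [ 0.108125   0.152500   0.175625   0.412500]
det(I−A) = Σ_j (I−A)_1j·C_1j = (0.95)(0.287750) + (-0.15)(0.072625) + (0.00)(0.207125) + (-0.30)(0.108125) = 0.23003125
(I − A)⁻¹ = adj(I−A) / det(I−A) ≈
  [   1.2509     0.4695     0.3440     0.6798]
  [   0.3157     1.6476     0.6515     0.7189]
  [   0.9004     1.0156     2.2024     0.8455]
  [   0.4700     0.6630     0.7635     1.7932]
First solve x = (I − A)⁻¹ d = adj(I−A)·d / det(I−A); in particular x_1 = (0.287750·320 + 0.108000·250 + 0.079125·190 + 0.156375·240) / 0.23003125 = 171.64375 / 0.23003125 ≈ 746.17579.
Intermediate flow from 1 to 1: z_11 = a_11 · x_1 = 0.05 × 171.64375 / 0.23003125 = 8.5821875 / 0.23003125 ≈ 37.309.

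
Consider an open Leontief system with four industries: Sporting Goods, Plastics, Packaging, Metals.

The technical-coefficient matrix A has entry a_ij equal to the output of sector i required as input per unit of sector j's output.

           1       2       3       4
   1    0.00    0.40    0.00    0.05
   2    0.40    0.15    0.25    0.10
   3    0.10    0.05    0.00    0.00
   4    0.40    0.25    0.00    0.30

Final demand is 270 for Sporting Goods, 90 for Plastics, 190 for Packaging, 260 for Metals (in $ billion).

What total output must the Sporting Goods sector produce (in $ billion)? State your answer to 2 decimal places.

x_1 = 527.09

I − A =
  [   1.00    -0.40     0.00    -0.05]
  [  -0.40     0.85    -0.25    -0.10]
  [  -0.10    -0.05     1.00     0.00]
  [  -0.40    -0.25     0.00     0.70]
Compute the cofactors C_ij = (−1)^(i+j)·(3×3 minor ij) of I−A; the adjugate is their transpose:
adj(I−A) = Cᵀ =
  [ 0.561250   0.292500   0.073125   0.081875]
  [ 0.337500   0.680000   0.170000   0.121250]
  [ 0.073000   0.063250   0.420000   0.014250]
  [ 0.441250   0.410000   0.102500   0.667500]
det(I−A) = Σ_j (I−A)_1j·C_1j = (1.00)(0.561250) + (-0.40)(0.337500) + (0.00)(0.073000) + (-0.05)(0.441250) = 0.4041875
(I − A)⁻¹ = adj(I−A) / det(I−A) ≈
  [   1.3886     0.7237     0.1809     0.2026]
  [   0.8350     1.6824     0.4206     0.3000]
  [   0.1806     0.1565     1.0391     0.0353]
  [   1.0917     1.0144     0.2536     1.6515]
x = (I − A)⁻¹ d = adj(I−A)·d / det(I−A), with det(I−A) = 0.4041875:
  x_1 = (0.561250·270 + 0.292500·90 + 0.073125·190 + 0.081875·260) / 0.4041875 = 213.04375 / 0.4041875 ≈ 527.09
  x_2 = (0.337500·270 + 0.680000·90 + 0.170000·190 + 0.121250·260) / 0.4041875 = 216.15 / 0.4041875 ≈ 534.78
  x_3 = (0.073000·270 + 0.063250·90 + 0.420000·190 + 0.014250·260) / 0.4041875 = 108.9075 / 0.4041875 ≈ 269.45
  x_4 = (0.441250·270 + 0.410000·90 + 0.102500·190 + 0.667500·260) / 0.4041875 = 349.0625 / 0.4041875 ≈ 863.62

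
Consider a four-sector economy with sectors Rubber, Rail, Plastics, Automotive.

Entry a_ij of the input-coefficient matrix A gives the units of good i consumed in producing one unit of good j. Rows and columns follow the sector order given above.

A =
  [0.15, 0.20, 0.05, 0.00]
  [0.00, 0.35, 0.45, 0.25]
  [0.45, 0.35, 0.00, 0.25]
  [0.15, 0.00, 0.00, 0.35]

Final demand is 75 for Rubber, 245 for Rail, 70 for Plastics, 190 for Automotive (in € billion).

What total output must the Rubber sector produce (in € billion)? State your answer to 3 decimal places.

I − A =
  [   0.85    -0.20    -0.05     0.00]
  [   0.00     0.65    -0.45    -0.25]
  [  -0.45    -0.35     1.00    -0.25]
  [  -0.15     0.00     0.00     0.65]
Compute the cofactors C_ij = (−1)^(i+j)·(3×3 minor ij) of I−A; the adjugate is their transpose:
adj(I−A) = Cᵀ =
  [ 0.320125   0.141375   0.079625   0.085000]
  [ 0.186000   0.536000   0.250500   0.302500]
  [ 0.227625   0.259375   0.351625   0.235000]
  [ 0.073875   0.032625   0.018375   0.363500]
det(I−A) = Σ_j (I−A)_1j·C_1j = (0.85)(0.320125) + (-0.20)(0.186000) + (-0.05)(0.227625) + (0.00)(0.073875) = 0.223525
(I − A)⁻¹ = adj(I−A) / det(I−A) ≈
  [   1.4322     0.6325     0.3562     0.3803]
  [   0.8321     2.3979     1.1207     1.3533]
  [   1.0183     1.1604     1.5731     1.0513]
  [   0.3305     0.1460     0.0822     1.6262]
x = (I − A)⁻¹ d = adj(I−A)·d / det(I−A), with det(I−A) = 0.223525:
  x_1 = (0.320125·75 + 0.141375·245 + 0.079625·70 + 0.085000·190) / 0.223525 = 80.37 / 0.223525 ≈ 359.557
  x_2 = (0.186000·75 + 0.536000·245 + 0.250500·70 + 0.302500·190) / 0.223525 = 220.28 / 0.223525 ≈ 985.483
  x_3 = (0.227625·75 + 0.259375·245 + 0.351625·70 + 0.235000·190) / 0.223525 = 149.8825 / 0.223525 ≈ 670.540
  x_4 = (0.073875·75 + 0.032625·245 + 0.018375·70 + 0.363500·190) / 0.223525 = 83.885 / 0.223525 ≈ 375.282

x_1 = 359.557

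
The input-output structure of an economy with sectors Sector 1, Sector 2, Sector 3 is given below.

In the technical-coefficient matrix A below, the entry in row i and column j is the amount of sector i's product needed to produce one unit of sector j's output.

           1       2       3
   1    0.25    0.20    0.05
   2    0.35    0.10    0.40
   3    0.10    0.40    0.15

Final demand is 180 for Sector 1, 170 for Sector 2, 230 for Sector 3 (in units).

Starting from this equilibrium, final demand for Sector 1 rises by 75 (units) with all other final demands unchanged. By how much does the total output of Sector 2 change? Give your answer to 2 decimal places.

Δx_2 = 67.55

I − A =
  [   0.75    -0.20    -0.05]
  [  -0.35     0.90    -0.40]
  [  -0.10    -0.40     0.85]
Cofactors of I−A, C_ij = (−1)^(i+j)·(minor ij) (rows/columns in the sector order above):
  C_11 = (0.90)(0.85) − (-0.40)(-0.40) = 0.6050
  C_12 = −[(-0.35)(0.85) − (-0.40)(-0.10)] = 0.3375
  C_13 = (-0.35)(-0.40) − (0.90)(-0.10) = 0.2300
  C_21 = −[(-0.20)(0.85) − (-0.05)(-0.40)] = 0.1900
  C_22 = (0.75)(0.85) − (-0.05)(-0.10) = 0.6325
  C_23 = −[(0.75)(-0.40) − (-0.20)(-0.10)] = 0.3200
  C_31 = (-0.20)(-0.40) − (-0.05)(0.90) = 0.1250
  C_32 = −[(0.75)(-0.40) − (-0.05)(-0.35)] = 0.3175
  C_33 = (0.75)(0.90) − (-0.20)(-0.35) = 0.6050
det(I−A) = Σ_j (I−A)_1j·C_1j = (0.75)(0.6050) + (-0.20)(0.3375) + (-0.05)(0.2300) = 0.37475
adj(I−A) = Cᵀ =
  [ 0.6050   0.1900   0.1250]
  [ 0.3375   0.6325   0.3175]
  [ 0.2300   0.3200   0.6050]
(I − A)⁻¹ = adj(I−A) / det(I−A) ≈
  [   1.6144     0.5070     0.3336]
  [   0.9006     1.6878     0.8472]
  [   0.6137     0.8539     1.6144]
Δx = (I − A)⁻¹ Δd with Δd having +75 in the Sector 1 component and 0 elsewhere.
So Δx_2 = L_21 · (+75), where L_21 = adj(I−A)_21 / det(I−A) = 0.3375 / 0.37475.
Δx_2 = 0.3375 × (+75) / 0.37475 = 25.3125 / 0.37475 ≈ 67.55.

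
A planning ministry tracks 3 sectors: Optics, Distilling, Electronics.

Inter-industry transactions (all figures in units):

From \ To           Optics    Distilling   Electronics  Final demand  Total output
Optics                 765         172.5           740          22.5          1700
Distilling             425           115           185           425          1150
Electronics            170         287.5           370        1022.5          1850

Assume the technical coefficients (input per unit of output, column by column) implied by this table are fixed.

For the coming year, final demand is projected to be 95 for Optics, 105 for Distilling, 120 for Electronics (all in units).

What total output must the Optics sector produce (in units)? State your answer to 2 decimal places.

Technical coefficients a_ij = z_ij / X_j:
  a_OO = 765/1700 = 0.45, a_DO = 425/1700 = 0.25, a_EO = 170/1700 = 0.10
  a_OD = 172.5/1150 = 0.15, a_DD = 115/1150 = 0.10, a_ED = 287.5/1150 = 0.25
  a_OE = 740/1850 = 0.40, a_DE = 185/1850 = 0.10, a_EE = 370/1850 = 0.20
I − A =
  [   0.55    -0.15    -0.40]
  [  -0.25     0.90    -0.10]
  [  -0.10    -0.25     0.80]
Cofactors of I−A, C_ij = (−1)^(i+j)·(minor ij) (rows/columns in the sector order above):
  C_11 = (0.90)(0.80) − (-0.10)(-0.25) = 0.6950
  C_12 = −[(-0.25)(0.80) − (-0.10)(-0.10)] = 0.2100
  C_13 = (-0.25)(-0.25) − (0.90)(-0.10) = 0.1525
  C_21 = −[(-0.15)(0.80) − (-0.40)(-0.25)] = 0.2200
  C_22 = (0.55)(0.80) − (-0.40)(-0.10) = 0.4000
  C_23 = −[(0.55)(-0.25) − (-0.15)(-0.10)] = 0.1525
  C_31 = (-0.15)(-0.10) − (-0.40)(0.90) = 0.3750
  C_32 = −[(0.55)(-0.10) − (-0.40)(-0.25)] = 0.1550
  C_33 = (0.55)(0.90) − (-0.15)(-0.25) = 0.4575
det(I−A) = Σ_j (I−A)_1j·C_1j = (0.55)(0.6950) + (-0.15)(0.2100) + (-0.40)(0.1525) = 0.28975
adj(I−A) = Cᵀ =
  [ 0.6950   0.2200   0.3750]
  [ 0.2100   0.4000   0.1550]
  [ 0.1525   0.1525   0.4575]
(I − A)⁻¹ = adj(I−A) / det(I−A) ≈
  [   2.3986     0.7593     1.2942]
  [   0.7248     1.3805     0.5349]
  [   0.5263     0.5263     1.5789]
x = (I − A)⁻¹ d = adj(I−A)·d / det(I−A), with det(I−A) = 0.28975:
  x_O = (0.6950·95 + 0.2200·105 + 0.3750·120) / 0.28975 = 134.125 / 0.28975 ≈ 462.90
  x_D = (0.2100·95 + 0.4000·105 + 0.1550·120) / 0.28975 = 80.55 / 0.28975 ≈ 278.00
  x_E = (0.1525·95 + 0.1525·105 + 0.4575·120) / 0.28975 = 85.40 / 0.28975 ≈ 294.74

x_O = 462.90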